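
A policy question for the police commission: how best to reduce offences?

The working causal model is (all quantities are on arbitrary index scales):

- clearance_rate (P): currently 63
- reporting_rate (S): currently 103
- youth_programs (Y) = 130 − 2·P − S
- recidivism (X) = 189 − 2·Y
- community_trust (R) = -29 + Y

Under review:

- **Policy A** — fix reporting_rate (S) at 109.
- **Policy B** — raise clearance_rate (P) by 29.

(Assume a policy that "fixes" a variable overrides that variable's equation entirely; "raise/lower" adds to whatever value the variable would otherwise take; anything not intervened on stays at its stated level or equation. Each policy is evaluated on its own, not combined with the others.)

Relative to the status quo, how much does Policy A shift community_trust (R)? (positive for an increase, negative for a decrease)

Baseline:
  P = 63
  S = 103
  Y = 130 − 2·63 − 103 = -99
  R = -29 + (-99) = -128
Policy A (S := 109):
  P = 63
  S = 109
  Y = 130 − 2·63 − 109 = -105
  R = -29 + (-105) = -134
Change in R: -134 − (-128) = -6

-6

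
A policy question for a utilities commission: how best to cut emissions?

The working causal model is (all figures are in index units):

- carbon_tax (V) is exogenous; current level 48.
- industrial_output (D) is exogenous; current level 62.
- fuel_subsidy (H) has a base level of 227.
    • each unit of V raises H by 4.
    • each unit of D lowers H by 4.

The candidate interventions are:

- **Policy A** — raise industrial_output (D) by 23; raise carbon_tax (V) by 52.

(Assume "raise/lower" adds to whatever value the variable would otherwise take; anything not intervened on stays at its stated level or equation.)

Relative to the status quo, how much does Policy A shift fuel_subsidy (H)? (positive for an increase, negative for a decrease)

Baseline:
  V = 48
  D = 62
  H = 227 + 4·48 − 4·62 = 171
Policy A (D + 23, V + 52):
  V = 48 + 52 = 100
  D = 62 + 23 = 85
  H = 227 + 4·100 − 4·85 = 287
Change in H: 287 − 171 = 116

116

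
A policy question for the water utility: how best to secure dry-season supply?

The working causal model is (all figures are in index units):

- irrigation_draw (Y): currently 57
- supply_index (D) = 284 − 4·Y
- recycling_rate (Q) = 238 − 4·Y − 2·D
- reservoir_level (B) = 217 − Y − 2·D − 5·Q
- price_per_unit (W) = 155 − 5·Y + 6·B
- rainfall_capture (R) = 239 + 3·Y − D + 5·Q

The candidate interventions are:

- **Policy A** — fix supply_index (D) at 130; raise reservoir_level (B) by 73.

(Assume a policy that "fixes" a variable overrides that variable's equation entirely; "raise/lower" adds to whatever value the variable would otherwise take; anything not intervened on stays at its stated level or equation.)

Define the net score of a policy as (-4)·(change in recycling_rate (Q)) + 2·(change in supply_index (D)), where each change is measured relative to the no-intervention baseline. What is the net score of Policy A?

Baseline:
  Y = 57
  D = 284 − 4·57 = 56
  Q = 238 − 4·57 − 2·56 = -102
Policy A (D := 130, B + 73):
  Y = 57
  D = 130
  Q = 238 − 4·57 − 2·130 = -250
ΔQ = -250 − (-102) = -148; ΔD = 130 − 56 = 74
Score = (-4)·(-148) + 2·74 = 740

740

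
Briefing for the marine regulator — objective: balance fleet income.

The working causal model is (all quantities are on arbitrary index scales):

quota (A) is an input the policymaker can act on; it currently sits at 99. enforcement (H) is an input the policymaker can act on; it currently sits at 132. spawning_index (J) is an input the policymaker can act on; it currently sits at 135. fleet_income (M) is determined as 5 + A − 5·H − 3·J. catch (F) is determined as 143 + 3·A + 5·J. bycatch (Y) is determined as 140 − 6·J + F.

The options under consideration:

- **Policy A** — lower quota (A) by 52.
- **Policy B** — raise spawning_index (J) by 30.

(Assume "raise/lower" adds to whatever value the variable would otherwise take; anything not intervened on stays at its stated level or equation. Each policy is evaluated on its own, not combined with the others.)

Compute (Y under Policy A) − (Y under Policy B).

-126

Policy A (A − 52):
  A = 99 − 52 = 47
  J = 135
  F = 143 + 3·47 + 5·135 = 959
  Y = 140 − 6·135 + 959 = 289
Policy B (J + 30):
  A = 99
  J = 135 + 30 = 165
  F = 143 + 3·99 + 5·165 = 1265
  Y = 140 − 6·165 + 1265 = 415
Y: 289 − 415 = -126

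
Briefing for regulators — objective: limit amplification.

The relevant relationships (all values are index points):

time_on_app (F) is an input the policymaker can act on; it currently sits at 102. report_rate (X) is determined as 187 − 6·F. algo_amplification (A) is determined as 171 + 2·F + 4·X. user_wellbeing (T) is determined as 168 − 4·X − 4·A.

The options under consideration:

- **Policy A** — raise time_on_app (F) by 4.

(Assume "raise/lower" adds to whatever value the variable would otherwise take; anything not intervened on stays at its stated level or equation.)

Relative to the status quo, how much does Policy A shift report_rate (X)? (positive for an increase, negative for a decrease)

-24

Baseline:
  F = 102
  X = 187 − 6·102 = -425
Policy A (F + 4):
  F = 102 + 4 = 106
  X = 187 − 6·106 = -449
Change in X: -449 − (-425) = -24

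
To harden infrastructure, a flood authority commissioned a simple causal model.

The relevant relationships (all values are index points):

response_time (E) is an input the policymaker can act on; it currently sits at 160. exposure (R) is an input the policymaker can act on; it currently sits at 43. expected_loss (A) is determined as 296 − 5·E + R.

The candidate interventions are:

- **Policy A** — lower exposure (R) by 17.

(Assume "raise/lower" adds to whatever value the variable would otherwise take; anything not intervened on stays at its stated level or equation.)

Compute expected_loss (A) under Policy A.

Policy A (R − 17):
  E = 160
  R = 43 − 17 = 26
  A = 296 − 5·160 + 26 = -478

-478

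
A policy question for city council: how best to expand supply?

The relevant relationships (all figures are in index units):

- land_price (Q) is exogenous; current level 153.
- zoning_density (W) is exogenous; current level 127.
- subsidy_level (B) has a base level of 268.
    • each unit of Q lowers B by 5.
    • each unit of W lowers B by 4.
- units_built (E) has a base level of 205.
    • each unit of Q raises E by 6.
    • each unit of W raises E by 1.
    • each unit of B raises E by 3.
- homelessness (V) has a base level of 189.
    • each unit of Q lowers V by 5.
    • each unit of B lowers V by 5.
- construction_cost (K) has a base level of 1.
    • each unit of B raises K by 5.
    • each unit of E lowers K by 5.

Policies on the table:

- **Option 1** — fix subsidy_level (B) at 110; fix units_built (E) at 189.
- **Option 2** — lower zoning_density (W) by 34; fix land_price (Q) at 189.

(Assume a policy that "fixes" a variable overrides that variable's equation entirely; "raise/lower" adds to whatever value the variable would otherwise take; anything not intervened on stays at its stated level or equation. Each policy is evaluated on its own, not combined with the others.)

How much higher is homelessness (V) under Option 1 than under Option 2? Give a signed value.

-5615

Option 1 (B := 110, E := 189):
  Q = 153
  W = 127
  B = 110
  V = 189 − 5·153 − 5·110 = -1126
Option 2 (W − 34, Q := 189):
  Q = 189
  W = 127 − 34 = 93
  B = 268 − 5·189 − 4·93 = -1049
  V = 189 − 5·189 − 5·(-1049) = 4489
V: -1126 − 4489 = -5615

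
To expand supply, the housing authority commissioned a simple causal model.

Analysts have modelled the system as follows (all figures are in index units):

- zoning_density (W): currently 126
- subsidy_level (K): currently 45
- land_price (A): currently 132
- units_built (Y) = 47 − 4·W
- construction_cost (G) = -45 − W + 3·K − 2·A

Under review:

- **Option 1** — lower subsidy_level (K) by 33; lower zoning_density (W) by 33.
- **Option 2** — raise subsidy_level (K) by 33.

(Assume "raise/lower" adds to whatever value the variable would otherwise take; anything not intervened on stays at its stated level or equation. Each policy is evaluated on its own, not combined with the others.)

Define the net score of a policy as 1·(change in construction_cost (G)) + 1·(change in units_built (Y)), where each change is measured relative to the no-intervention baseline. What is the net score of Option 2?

99

Baseline:
  W = 126
  K = 45
  A = 132
  Y = 47 − 4·126 = -457
  G = -45 − 126 + 3·45 − 2·132 = -300
Option 2 (K + 33):
  W = 126
  K = 45 + 33 = 78
  A = 132
  Y = 47 − 4·126 = -457
  G = -45 − 126 + 3·78 − 2·132 = -201
ΔG = -201 − (-300) = 99; ΔY = -457 − (-457) = 0
Score = 1·99 + 1·0 = 99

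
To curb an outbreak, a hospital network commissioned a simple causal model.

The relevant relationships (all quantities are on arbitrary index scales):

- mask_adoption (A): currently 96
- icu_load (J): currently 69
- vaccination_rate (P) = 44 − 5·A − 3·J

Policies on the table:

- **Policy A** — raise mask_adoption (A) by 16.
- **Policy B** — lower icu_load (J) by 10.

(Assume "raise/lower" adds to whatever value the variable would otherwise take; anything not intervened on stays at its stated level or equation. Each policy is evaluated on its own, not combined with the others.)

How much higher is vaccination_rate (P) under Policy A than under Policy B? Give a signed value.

Policy A (A + 16):
  A = 96 + 16 = 112
  J = 69
  P = 44 − 5·112 − 3·69 = -723
Policy B (J − 10):
  A = 96
  J = 69 − 10 = 59
  P = 44 − 5·96 − 3·59 = -613
P: -723 − (-613) = -110

-110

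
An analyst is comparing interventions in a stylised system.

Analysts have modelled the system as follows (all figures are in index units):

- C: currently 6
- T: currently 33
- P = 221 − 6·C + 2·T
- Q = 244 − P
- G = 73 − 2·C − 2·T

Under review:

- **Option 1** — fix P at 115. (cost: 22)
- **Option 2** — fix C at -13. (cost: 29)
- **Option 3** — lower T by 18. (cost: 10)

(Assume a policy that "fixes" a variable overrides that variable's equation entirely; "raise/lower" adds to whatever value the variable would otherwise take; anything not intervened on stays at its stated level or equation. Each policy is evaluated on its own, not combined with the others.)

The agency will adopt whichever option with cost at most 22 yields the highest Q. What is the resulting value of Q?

Option 1 (P := 115):
  C = 6
  T = 33
  P = 115
  Q = 244 − 115 = 129
Option 3 (T − 18):
  C = 6
  T = 33 − 18 = 15
  P = 221 − 6·6 + 2·15 = 215
  Q = 244 − 215 = 29
Comparing — Option 1: Q=129, Option 3: Q=29. Highest is 129 (Option 1).

129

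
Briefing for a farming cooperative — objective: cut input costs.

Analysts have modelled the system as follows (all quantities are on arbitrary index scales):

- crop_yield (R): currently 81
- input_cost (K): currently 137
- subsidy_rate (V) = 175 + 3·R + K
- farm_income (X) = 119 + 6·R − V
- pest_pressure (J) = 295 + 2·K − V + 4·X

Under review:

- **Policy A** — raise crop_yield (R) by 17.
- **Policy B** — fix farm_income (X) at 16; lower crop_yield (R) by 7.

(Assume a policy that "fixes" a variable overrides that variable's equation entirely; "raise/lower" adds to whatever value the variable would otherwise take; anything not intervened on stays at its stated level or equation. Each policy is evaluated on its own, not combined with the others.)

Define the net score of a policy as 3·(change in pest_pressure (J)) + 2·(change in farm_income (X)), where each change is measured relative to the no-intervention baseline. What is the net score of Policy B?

-413

Baseline:
  R = 81
  K = 137
  V = 175 + 3·81 + 137 = 555
  X = 119 + 6·81 − 555 = 50
  J = 295 + 2·137 − 555 + 4·50 = 214
Policy B (X := 16, R − 7):
  R = 81 − 7 = 74
  K = 137
  V = 175 + 3·74 + 137 = 534
  X = 16
  J = 295 + 2·137 − 534 + 4·16 = 99
ΔJ = 99 − 214 = -115; ΔX = 16 − 50 = -34
Score = 3·(-115) + 2·(-34) = -413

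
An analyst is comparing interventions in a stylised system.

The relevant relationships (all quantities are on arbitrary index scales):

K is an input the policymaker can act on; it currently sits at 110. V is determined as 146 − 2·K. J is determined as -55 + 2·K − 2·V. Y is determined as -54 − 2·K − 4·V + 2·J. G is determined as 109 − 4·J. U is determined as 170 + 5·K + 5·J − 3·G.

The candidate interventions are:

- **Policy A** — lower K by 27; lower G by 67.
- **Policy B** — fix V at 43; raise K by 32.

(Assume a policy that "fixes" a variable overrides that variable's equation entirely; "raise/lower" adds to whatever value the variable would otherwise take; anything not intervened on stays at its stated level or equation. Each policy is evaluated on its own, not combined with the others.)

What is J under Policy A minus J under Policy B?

Policy A (K − 27, G − 67):
  K = 110 − 27 = 83
  V = 146 − 2·83 = -20
  J = -55 + 2·83 − 2·(-20) = 151
Policy B (V := 43, K + 32):
  K = 110 + 32 = 142
  V = 43
  J = -55 + 2·142 − 2·43 = 143
J: 151 − 143 = 8

8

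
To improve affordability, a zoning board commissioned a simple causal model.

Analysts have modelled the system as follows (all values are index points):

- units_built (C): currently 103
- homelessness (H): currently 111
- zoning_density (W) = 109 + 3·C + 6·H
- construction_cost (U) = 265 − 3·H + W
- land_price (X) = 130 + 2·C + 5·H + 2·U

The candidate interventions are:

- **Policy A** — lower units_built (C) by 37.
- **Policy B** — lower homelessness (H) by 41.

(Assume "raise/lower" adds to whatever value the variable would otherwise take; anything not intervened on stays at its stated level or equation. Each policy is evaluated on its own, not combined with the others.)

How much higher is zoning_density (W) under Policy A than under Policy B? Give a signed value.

135

Policy A (C − 37):
  C = 103 − 37 = 66
  H = 111
  W = 109 + 3·66 + 6·111 = 973
Policy B (H − 41):
  C = 103
  H = 111 − 41 = 70
  W = 109 + 3·103 + 6·70 = 838
W: 973 − 838 = 135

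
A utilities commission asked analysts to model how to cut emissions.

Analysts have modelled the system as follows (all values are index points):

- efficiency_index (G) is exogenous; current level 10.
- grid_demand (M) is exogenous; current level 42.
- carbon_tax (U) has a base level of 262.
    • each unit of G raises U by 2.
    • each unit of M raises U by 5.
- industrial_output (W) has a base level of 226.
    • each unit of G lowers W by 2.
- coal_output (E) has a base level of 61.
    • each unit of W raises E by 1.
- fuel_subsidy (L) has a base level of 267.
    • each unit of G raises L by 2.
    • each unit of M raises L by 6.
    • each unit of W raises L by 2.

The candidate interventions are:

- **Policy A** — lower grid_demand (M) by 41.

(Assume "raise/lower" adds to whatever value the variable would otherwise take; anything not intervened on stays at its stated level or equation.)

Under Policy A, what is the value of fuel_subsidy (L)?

705

Policy A (M − 41):
  G = 10
  M = 42 − 41 = 1
  W = 226 − 2·10 = 206
  L = 267 + 2·10 + 6·1 + 2·206 = 705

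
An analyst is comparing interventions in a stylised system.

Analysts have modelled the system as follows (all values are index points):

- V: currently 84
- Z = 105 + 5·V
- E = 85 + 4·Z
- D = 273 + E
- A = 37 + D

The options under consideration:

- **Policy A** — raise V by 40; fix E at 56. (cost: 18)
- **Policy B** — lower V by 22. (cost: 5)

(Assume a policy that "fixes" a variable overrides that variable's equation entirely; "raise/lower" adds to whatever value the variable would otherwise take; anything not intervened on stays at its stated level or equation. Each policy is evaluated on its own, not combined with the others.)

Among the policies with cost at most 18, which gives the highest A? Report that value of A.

Policy A (V + 40, E := 56):
  V = 84 + 40 = 124
  Z = 105 + 5·124 = 725
  E = 56
  D = 273 + 56 = 329
  A = 37 + 329 = 366
Policy B (V − 22):
  V = 84 − 22 = 62
  Z = 105 + 5·62 = 415
  E = 85 + 4·415 = 1745
  D = 273 + 1745 = 2018
  A = 37 + 2018 = 2055
Comparing — Policy A: A=366, Policy B: A=2055. Highest is 2055 (Policy B).

2055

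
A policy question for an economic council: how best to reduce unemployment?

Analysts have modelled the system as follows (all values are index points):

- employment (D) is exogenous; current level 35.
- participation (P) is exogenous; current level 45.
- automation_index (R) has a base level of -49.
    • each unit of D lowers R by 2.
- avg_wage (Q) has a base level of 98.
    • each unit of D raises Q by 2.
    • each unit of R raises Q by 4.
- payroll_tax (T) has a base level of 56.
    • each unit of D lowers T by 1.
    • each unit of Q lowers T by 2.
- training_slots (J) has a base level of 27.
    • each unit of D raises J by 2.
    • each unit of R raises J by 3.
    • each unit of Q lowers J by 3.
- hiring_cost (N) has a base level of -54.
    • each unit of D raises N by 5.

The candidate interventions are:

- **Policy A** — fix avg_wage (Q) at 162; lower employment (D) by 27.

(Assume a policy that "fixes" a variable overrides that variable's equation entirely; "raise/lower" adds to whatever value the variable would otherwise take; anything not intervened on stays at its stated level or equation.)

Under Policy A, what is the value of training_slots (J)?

-638

Policy A (Q := 162, D − 27):
  D = 35 − 27 = 8
  R = -49 − 2·8 = -65
  Q = 162
  J = 27 + 2·8 + 3·(-65) − 3·162 = -638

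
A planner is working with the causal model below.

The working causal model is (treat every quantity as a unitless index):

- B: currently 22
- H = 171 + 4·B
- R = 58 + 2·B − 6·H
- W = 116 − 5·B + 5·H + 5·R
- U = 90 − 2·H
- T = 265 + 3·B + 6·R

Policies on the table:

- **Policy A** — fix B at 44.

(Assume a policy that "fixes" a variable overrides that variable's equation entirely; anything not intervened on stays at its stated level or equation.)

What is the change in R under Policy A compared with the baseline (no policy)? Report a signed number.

-484

Baseline:
  B = 22
  H = 171 + 4·22 = 259
  R = 58 + 2·22 − 6·259 = -1452
Policy A (B := 44):
  B = 44
  H = 171 + 4·44 = 347
  R = 58 + 2·44 − 6·347 = -1936
Change in R: -1936 − (-1452) = -484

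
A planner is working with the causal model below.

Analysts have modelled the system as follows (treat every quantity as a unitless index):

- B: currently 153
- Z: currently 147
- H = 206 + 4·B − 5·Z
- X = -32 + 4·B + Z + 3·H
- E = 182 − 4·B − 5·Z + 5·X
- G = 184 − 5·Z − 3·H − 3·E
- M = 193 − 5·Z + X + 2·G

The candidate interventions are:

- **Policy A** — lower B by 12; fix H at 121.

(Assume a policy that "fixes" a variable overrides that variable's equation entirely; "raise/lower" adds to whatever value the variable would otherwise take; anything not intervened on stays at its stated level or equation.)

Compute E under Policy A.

Policy A (B − 12, H := 121):
  B = 153 − 12 = 141
  Z = 147
  H = 121
  X = -32 + 4·141 + 147 + 3·121 = 1042
  E = 182 − 4·141 − 5·147 + 5·1042 = 4093

4093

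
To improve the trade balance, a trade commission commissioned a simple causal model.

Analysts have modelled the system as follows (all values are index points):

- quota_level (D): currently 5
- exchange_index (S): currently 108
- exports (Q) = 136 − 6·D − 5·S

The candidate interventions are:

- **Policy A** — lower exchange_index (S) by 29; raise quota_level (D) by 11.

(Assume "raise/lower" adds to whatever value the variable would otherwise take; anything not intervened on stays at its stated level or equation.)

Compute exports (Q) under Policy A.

-355

Policy A (S − 29, D + 11):
  D = 5 + 11 = 16
  S = 108 − 29 = 79
  Q = 136 − 6·16 − 5·79 = -355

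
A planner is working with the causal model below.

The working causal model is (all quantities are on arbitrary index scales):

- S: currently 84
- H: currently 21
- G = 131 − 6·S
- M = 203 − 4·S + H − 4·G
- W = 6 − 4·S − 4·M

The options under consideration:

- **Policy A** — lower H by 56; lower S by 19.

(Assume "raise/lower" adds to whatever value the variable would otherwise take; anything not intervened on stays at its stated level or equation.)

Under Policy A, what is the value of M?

944

Policy A (H − 56, S − 19):
  S = 84 − 19 = 65
  H = 21 − 56 = -35
  G = 131 − 6·65 = -259
  M = 203 − 4·65 + (-35) − 4·(-259) = 944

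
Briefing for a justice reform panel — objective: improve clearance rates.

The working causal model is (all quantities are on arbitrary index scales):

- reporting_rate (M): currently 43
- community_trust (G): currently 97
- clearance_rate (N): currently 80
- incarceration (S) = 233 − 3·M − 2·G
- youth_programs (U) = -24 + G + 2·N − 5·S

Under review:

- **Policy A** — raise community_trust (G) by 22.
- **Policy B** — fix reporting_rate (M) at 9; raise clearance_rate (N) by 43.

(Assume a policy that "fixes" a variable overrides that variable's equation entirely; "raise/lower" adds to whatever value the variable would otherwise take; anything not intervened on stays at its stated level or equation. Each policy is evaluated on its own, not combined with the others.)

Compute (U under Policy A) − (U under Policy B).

Policy A (G + 22):
  M = 43
  G = 97 + 22 = 119
  N = 80
  S = 233 − 3·43 − 2·119 = -134
  U = -24 + 119 + 2·80 − 5·(-134) = 925
Policy B (M := 9, N + 43):
  M = 9
  G = 97
  N = 80 + 43 = 123
  S = 233 − 3·9 − 2·97 = 12
  U = -24 + 97 + 2·123 − 5·12 = 259
U: 925 − 259 = 666

666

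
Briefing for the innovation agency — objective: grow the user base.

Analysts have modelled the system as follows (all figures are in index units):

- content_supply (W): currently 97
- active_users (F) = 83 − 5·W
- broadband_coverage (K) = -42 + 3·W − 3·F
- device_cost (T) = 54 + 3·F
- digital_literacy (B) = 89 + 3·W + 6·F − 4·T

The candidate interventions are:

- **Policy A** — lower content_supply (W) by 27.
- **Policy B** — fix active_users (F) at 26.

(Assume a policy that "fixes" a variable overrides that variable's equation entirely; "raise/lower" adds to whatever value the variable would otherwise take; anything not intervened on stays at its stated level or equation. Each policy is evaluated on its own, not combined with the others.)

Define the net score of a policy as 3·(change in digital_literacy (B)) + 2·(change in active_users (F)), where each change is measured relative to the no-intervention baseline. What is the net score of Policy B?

Baseline:
  W = 97
  F = 83 − 5·97 = -402
  T = 54 + 3·(-402) = -1152
  B = 89 + 3·97 + 6·(-402) − 4·(-1152) = 2576
Policy B (F := 26):
  W = 97
  F = 26
  T = 54 + 3·26 = 132
  B = 89 + 3·97 + 6·26 − 4·132 = 8
ΔB = 8 − 2576 = -2568; ΔF = 26 − (-402) = 428
Score = 3·(-2568) + 2·428 = -6848

-6848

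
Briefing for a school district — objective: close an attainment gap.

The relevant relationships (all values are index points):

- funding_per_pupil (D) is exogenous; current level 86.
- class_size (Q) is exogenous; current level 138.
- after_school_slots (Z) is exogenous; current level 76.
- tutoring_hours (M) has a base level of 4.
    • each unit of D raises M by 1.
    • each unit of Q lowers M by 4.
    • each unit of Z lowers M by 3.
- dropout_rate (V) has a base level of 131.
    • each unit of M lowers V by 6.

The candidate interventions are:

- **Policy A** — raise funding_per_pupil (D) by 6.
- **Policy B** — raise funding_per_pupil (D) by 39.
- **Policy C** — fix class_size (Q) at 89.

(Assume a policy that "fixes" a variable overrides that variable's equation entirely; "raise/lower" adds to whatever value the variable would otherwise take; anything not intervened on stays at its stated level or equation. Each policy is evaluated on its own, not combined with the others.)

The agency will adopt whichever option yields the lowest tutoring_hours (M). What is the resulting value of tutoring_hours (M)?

-684

Policy A (D + 6):
  D = 86 + 6 = 92
  Q = 138
  Z = 76
  M = 4 + 92 − 4·138 − 3·76 = -684
Policy B (D + 39):
  D = 86 + 39 = 125
  Q = 138
  Z = 76
  M = 4 + 125 − 4·138 − 3·76 = -651
Policy C (Q := 89):
  D = 86
  Q = 89
  Z = 76
  M = 4 + 86 − 4·89 − 3·76 = -494
Comparing — Policy A: M=-684, Policy B: M=-651, Policy C: M=-494. Lowest is -684 (Policy A).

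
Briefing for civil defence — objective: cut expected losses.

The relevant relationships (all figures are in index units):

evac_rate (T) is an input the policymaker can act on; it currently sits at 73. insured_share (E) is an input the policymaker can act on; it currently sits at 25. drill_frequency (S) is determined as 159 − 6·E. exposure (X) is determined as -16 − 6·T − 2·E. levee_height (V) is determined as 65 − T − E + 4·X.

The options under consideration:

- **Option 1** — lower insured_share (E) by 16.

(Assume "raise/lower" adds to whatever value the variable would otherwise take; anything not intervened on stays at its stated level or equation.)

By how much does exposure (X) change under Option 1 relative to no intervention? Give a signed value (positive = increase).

32

Baseline:
  T = 73
  E = 25
  X = -16 − 6·73 − 2·25 = -504
Option 1 (E − 16):
  T = 73
  E = 25 − 16 = 9
  X = -16 − 6·73 − 2·9 = -472
Change in X: -472 − (-504) = 32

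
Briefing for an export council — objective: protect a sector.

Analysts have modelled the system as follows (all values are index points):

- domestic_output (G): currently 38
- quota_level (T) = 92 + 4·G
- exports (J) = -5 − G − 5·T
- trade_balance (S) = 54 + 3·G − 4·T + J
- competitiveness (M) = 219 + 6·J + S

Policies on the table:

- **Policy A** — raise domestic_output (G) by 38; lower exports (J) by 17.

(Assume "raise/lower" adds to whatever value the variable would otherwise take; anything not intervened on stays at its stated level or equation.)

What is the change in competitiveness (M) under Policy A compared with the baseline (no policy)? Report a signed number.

Baseline:
  G = 38
  T = 92 + 4·38 = 244
  J = -5 − 38 − 5·244 = -1263
  S = 54 + 3·38 − 4·244 + (-1263) = -2071
  M = 219 + 6·(-1263) + (-2071) = -9430
Policy A (G + 38, J − 17):
  G = 38 + 38 = 76
  T = 92 + 4·76 = 396
  J = -5 − 76 − 5·396 (−17 from intervention) = -2078
  S = 54 + 3·76 − 4·396 + (-2078) = -3380
  M = 219 + 6·(-2078) + (-3380) = -15629
Change in M: -15629 − (-9430) = -6199

-6199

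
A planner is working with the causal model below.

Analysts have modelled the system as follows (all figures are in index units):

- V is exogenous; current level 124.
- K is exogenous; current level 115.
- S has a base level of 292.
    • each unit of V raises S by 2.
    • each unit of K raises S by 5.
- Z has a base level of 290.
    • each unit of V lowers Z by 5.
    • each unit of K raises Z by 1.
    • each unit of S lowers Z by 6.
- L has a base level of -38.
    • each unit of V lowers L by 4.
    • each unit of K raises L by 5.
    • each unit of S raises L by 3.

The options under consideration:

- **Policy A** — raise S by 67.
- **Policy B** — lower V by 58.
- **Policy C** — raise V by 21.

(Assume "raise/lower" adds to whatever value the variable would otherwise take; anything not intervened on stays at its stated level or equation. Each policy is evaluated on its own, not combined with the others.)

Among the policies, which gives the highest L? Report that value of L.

Policy A (S + 67):
  V = 124
  K = 115
  S = 292 + 2·124 + 5·115 (+67 from intervention) = 1182
  L = -38 − 4·124 + 5·115 + 3·1182 = 3587
Policy B (V − 58):
  V = 124 − 58 = 66
  K = 115
  S = 292 + 2·66 + 5·115 = 999
  L = -38 − 4·66 + 5·115 + 3·999 = 3270
Policy C (V + 21):
  V = 124 + 21 = 145
  K = 115
  S = 292 + 2·145 + 5·115 = 1157
  L = -38 − 4·145 + 5·115 + 3·1157 = 3428
Comparing — Policy A: L=3587, Policy B: L=3270, Policy C: L=3428. Highest is 3587 (Policy A).

3587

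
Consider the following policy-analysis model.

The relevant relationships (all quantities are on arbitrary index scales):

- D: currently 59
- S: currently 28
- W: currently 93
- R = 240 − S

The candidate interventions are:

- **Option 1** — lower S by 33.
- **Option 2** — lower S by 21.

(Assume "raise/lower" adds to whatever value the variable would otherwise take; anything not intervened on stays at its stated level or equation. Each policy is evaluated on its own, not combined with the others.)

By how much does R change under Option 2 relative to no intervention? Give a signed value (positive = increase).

21

Baseline:
  S = 28
  R = 240 − 28 = 212
Option 2 (S − 21):
  S = 28 − 21 = 7
  R = 240 − 7 = 233
Change in R: 233 − 212 = 21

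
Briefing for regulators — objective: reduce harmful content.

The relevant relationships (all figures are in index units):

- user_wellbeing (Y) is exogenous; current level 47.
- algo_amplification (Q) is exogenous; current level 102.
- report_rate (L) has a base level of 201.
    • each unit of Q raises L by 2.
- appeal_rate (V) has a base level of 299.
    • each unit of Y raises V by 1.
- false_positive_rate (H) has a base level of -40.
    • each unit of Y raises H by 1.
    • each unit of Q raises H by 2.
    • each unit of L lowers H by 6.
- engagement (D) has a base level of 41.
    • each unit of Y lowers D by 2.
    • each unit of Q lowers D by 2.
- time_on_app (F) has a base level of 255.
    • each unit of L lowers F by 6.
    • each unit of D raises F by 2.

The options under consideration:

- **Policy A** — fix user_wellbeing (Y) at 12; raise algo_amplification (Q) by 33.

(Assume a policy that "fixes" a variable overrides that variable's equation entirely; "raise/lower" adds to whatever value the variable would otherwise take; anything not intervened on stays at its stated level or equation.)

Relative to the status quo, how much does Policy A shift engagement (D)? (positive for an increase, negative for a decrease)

Baseline:
  Y = 47
  Q = 102
  D = 41 − 2·47 − 2·102 = -257
Policy A (Y := 12, Q + 33):
  Y = 12
  Q = 102 + 33 = 135
  D = 41 − 2·12 − 2·135 = -253
Change in D: -253 − (-257) = 4

4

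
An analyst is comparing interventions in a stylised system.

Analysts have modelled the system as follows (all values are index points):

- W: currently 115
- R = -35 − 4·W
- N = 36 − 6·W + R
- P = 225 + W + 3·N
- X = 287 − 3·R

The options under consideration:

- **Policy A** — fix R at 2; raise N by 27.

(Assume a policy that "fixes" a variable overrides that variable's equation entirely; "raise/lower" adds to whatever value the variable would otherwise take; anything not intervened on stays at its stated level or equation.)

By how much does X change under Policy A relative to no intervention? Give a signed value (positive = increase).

Baseline:
  W = 115
  R = -35 − 4·115 = -495
  X = 287 − 3·(-495) = 1772
Policy A (R := 2, N + 27):
  W = 115
  R = 2
  X = 287 − 3·2 = 281
Change in X: 281 − 1772 = -1491

-1491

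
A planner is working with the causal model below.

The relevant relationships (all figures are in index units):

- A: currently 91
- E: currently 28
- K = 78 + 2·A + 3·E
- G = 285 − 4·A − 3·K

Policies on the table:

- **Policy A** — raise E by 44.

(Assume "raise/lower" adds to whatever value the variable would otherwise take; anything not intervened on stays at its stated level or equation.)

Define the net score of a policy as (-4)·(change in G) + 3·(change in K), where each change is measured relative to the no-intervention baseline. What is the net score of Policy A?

Baseline:
  A = 91
  E = 28
  K = 78 + 2·91 + 3·28 = 344
  G = 285 − 4·91 − 3·344 = -1111
Policy A (E + 44):
  A = 91
  E = 28 + 44 = 72
  K = 78 + 2·91 + 3·72 = 476
  G = 285 − 4·91 − 3·476 = -1507
ΔG = -1507 − (-1111) = -396; ΔK = 476 − 344 = 132
Score = (-4)·(-396) + 3·132 = 1980

1980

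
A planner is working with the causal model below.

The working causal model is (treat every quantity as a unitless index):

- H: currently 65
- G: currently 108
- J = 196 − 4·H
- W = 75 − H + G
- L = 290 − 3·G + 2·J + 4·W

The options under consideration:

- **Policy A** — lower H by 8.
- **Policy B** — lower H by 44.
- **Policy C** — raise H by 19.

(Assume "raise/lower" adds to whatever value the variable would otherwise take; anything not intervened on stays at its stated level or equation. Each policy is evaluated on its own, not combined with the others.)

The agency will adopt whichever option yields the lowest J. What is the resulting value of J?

Policy A (H − 8):
  H = 65 − 8 = 57
  J = 196 − 4·57 = -32
Policy B (H − 44):
  H = 65 − 44 = 21
  J = 196 − 4·21 = 112
Policy C (H + 19):
  H = 65 + 19 = 84
  J = 196 − 4·84 = -140
Comparing — Policy A: J=-32, Policy B: J=112, Policy C: J=-140. Lowest is -140 (Policy C).

-140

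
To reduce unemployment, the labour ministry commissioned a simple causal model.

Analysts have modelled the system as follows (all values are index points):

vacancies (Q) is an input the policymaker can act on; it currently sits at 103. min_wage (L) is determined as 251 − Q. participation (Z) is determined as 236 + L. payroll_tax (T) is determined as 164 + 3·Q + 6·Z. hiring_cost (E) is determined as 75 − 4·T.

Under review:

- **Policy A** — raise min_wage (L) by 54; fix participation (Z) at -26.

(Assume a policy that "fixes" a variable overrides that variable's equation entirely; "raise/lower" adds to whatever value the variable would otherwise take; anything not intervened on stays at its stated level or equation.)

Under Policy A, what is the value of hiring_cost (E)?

-1193

Policy A (L + 54, Z := -26):
  Q = 103
  L = 251 − 103 (+54 from intervention) = 202
  Z = -26
  T = 164 + 3·103 + 6·(-26) = 317
  E = 75 − 4·317 = -1193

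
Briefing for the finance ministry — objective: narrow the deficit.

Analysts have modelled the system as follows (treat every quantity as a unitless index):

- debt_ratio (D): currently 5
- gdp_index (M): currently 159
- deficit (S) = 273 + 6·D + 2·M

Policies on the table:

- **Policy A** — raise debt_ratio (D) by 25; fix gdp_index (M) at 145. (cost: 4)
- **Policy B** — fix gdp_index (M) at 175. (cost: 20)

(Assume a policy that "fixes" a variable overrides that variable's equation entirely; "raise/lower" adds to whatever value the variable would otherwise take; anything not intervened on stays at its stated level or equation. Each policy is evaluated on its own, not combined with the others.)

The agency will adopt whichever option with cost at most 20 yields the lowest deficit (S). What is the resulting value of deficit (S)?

653

Policy A (D + 25, M := 145):
  D = 5 + 25 = 30
  M = 145
  S = 273 + 6·30 + 2·145 = 743
Policy B (M := 175):
  D = 5
  M = 175
  S = 273 + 6·5 + 2·175 = 653
Comparing — Policy A: S=743, Policy B: S=653. Lowest is 653 (Policy B).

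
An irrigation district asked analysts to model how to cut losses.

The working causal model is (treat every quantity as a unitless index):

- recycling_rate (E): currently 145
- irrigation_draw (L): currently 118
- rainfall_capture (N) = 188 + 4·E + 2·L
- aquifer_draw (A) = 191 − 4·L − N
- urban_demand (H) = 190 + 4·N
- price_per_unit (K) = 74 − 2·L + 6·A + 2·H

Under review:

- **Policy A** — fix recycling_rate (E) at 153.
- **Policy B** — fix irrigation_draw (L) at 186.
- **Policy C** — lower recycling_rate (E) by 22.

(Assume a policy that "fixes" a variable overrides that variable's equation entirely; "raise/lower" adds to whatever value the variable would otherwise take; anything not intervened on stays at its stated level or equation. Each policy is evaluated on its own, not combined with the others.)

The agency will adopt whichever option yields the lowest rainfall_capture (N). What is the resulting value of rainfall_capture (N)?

916

Policy A (E := 153):
  E = 153
  L = 118
  N = 188 + 4·153 + 2·118 = 1036
Policy B (L := 186):
  E = 145
  L = 186
  N = 188 + 4·145 + 2·186 = 1140
Policy C (E − 22):
  E = 145 − 22 = 123
  L = 118
  N = 188 + 4·123 + 2·118 = 916
Comparing — Policy A: N=1036, Policy B: N=1140, Policy C: N=916. Lowest is 916 (Policy C).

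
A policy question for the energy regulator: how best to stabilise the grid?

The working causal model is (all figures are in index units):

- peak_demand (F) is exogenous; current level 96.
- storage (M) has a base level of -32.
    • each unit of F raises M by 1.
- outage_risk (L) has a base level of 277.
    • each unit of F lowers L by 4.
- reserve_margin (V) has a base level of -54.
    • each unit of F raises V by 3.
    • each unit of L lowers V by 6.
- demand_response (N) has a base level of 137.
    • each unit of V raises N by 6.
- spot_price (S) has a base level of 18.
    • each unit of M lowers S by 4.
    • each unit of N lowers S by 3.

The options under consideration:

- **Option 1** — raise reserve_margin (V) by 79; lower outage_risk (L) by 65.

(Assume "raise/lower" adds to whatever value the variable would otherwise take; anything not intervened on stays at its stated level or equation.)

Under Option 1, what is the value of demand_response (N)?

Option 1 (V + 79, L − 65):
  F = 96
  L = 277 − 4·96 (−65 from intervention) = -172
  V = -54 + 3·96 − 6·(-172) (+79 from intervention) = 1345
  N = 137 + 6·1345 = 8207

8207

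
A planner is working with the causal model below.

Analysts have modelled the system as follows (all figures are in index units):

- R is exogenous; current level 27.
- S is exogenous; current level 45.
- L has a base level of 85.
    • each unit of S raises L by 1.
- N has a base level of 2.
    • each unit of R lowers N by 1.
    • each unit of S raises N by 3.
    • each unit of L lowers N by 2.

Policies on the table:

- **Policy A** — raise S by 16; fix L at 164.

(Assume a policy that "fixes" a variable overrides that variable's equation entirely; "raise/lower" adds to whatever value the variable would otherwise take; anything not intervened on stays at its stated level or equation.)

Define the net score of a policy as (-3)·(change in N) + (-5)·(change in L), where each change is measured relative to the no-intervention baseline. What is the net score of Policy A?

-110

Baseline:
  R = 27
  S = 45
  L = 85 + 45 = 130
  N = 2 − 27 + 3·45 − 2·130 = -150
Policy A (S + 16, L := 164):
  R = 27
  S = 45 + 16 = 61
  L = 164
  N = 2 − 27 + 3·61 − 2·164 = -170
ΔN = -170 − (-150) = -20; ΔL = 164 − 130 = 34
Score = (-3)·(-20) + (-5)·34 = -110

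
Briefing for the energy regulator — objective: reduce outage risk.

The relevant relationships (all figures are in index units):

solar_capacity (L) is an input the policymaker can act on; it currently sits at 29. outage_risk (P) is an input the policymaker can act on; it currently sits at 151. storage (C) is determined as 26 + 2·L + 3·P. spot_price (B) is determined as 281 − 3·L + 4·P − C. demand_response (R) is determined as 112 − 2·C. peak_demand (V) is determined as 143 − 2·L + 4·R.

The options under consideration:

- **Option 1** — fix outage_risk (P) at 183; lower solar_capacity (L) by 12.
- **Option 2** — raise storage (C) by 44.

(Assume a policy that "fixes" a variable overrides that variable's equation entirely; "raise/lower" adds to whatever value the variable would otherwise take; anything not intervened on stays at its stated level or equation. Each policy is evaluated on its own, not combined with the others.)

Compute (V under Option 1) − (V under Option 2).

-200

Option 1 (P := 183, L − 12):
  L = 29 − 12 = 17
  P = 183
  C = 26 + 2·17 + 3·183 = 609
  R = 112 − 2·609 = -1106
  V = 143 − 2·17 + 4·(-1106) = -4315
Option 2 (C + 44):
  L = 29
  P = 151
  C = 26 + 2·29 + 3·151 (+44 from intervention) = 581
  R = 112 − 2·581 = -1050
  V = 143 − 2·29 + 4·(-1050) = -4115
V: -4315 − (-4115) = -200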